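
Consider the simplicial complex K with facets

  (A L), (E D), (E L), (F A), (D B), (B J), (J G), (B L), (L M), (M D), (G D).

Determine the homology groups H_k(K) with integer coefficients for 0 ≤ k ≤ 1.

H_0 ≅ Z,  H_1 ≅ Z^3.

Fix the vertex order A < B < D < E < F < G < J < L < M and write every simplex with vertices in increasing order. Then dim K = 1 and the simplices of K are:

  0-simplices (9): A, B, D, E, F, G, J, L, M
  1-simplices (11): AF, AL, BD, BJ, BL, DE, DG, DM, EL, GJ, LM

so the chain groups are C_0 ≅ Z^9, C_1 ≅ Z^11.

∂_1: C_1 → C_0 maps an edge to its endpoints' difference, ∂[p,q] = q − p. For instance
  ∂LM = M − L.
The resulting 9×11 matrix has rank 8, and its Smith normal form has invariant factors (1,1,1,1,1,1,1,1).

Computing H_k = (kernel of ∂_k) / (image of ∂_{k+1}):

  H_0: rank C_0 − rank ∂_1 = 9 − 8 = 1, and the invariant factors of ∂_1 are all 1, so H_0 = Z.
  H_1: rank ker ∂_1 − rank ∂_2 = (11 − 8) − 0 = 3, and there is no ∂_2, so H_1 = Z^3.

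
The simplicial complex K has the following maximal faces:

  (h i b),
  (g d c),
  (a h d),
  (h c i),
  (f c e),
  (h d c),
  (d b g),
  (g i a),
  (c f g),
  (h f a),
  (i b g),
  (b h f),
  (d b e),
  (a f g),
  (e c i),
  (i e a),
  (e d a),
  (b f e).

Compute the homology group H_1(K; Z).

Order the vertices as a < b < c < d < e < f < g < h < i. Listing each simplex with vertices in this order, K has dimension 2 with simplices:

  0-simplices (9): a, b, c, d, e, f, g, h, i
  1-simplices (27): ad, ae, af, ag, ah, ai, bd, be, bf, bg, bh, bi, cd, ce, cf, cg, ch, ci, de, dg, dh, ef, ei, fg, fh, gi, hi
  2-simplices (18): ade, adh, aei, afg, afh, agi, bde, bdg, bef, bfh, bgi, bhi, cdg, cdh, cef, cei, cfg, chi

so the chain groups are C_0 ≅ Z^9, C_1 ≅ Z^27, C_2 ≅ Z^18.

∂_1: C_1 → C_0 is given by ∂[p,q] = [q] − [p]. For instance
  ∂bd = d − b.
As a 9×27 matrix over Z this has rank 8, with invariant factors (1,1,1,1,1,1,1,1).

Boundary ∂_2: C_2 → C_1 maps a triangle to the signed sum of its edges. For instance
  ∂cef = ef − cf + ce,
  ∂cdh = dh − ch + cd.
This gives a 27×18 integer matrix of rank 17; reducing to Smith normal form yields diagonal entries (1,1,1,1,1,1,1,1,1,1,1,1,1,1,1,1,1).

Computing H_k = (kernel of ∂_k) / (image of ∂_{k+1}):

  H_1: rank ker ∂_1 − rank ∂_2 = (27 − 8) − 17 = 2, and the invariant factors of ∂_2 are all 1, so H_1 ≅ Z^2.

(K is a triangulation of the torus T^2.)

H_1 ≅ Z^2.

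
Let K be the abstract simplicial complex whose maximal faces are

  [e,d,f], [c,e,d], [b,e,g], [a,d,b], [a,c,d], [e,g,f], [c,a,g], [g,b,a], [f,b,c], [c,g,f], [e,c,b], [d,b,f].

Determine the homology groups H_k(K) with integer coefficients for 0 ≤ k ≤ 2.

H_0 ≅ Z,  H_1 ≅ Z/2Z,  H_2 = 0.

K has 7 vertices, 18 edges, 12 triangles.
rank ∂_0 = 0, rank ∂_1 = 6 ⇒ b_0 = 7 − 0 − 6 = 1; all invariant factors of ∂_1 are 1 so no torsion. So H_0 ≅ Z.
rank ∂_1 = 6, rank ∂_2 = 12 ⇒ b_1 = 18 − 6 − 12 = 0; ∂_2 has invariant factor(s) [2] giving torsion. So H_1 ≅ Z/2Z.
rank ∂_2 = 12, rank ∂_3 = 0 ⇒ b_2 = 12 − 12 − 0 = 0. So H_2 ≅ 0.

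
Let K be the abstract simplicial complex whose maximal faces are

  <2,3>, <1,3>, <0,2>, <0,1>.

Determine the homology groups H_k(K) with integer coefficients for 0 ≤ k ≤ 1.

K has 4 vertices, 4 edges.
rank ∂_0 = 0, rank ∂_1 = 3 ⇒ b_0 = 4 − 0 − 3 = 1; all invariant factors of ∂_1 are 1 so no torsion. So H_0 = Z.
rank ∂_1 = 3, rank ∂_2 = 0 ⇒ b_1 = 4 − 3 − 0 = 1. So H_1 = Z.

H_0 ≅ Z,  H_1 ≅ Z.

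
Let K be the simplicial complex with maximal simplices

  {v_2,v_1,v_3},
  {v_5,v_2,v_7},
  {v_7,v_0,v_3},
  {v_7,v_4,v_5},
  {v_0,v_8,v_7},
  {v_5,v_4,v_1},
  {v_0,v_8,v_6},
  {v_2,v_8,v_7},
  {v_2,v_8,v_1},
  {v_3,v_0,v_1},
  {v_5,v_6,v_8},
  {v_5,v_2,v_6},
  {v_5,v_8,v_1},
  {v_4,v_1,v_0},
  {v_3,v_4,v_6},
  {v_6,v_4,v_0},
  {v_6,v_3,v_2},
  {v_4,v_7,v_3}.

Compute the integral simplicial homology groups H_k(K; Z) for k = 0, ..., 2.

H_0 ≅ Z,  H_1 ≅ Z ⊕ Z/2,  H_2 = 0.

Take the total order v_0 < v_1 < v_2 < v_3 < v_4 < v_5 < v_6 < v_7 < v_8 on the vertex set. Then K (dimension 2) consists of the simplices:

  0-simplices (9): [v_0], [v_1], [v_2], [v_3], [v_4], [v_5], [v_6], [v_7], [v_8]
  1-simplices (27): (27 of them)
  2-simplices (18): (18 of them)

Hence C_0 ≅ Z^9, C_1 ≅ Z^27, C_2 ≅ Z^18.

Boundary ∂_1: C_1 → C_0 maps an edge to its endpoints' difference, ∂[p,q] = q − p.
The resulting 9×27 matrix has rank 8, and its Smith normal form has invariant factors (1,1,1,1,1,1,1,1).

The boundary map ∂_2: C_2 → C_1 maps a triangle to the signed sum of its edges. For instance
  ∂[v_2,v_3,v_6] = [v_3,v_6] − [v_2,v_6] + [v_2,v_3],
  ∂[v_0,v_6,v_8] = [v_6,v_8] − [v_0,v_8] + [v_0,v_6].
The 27×18 boundary matrix has rank 18 and Smith normal form diag(1,1,1,1,1,1,1,1,1,1,1,1,1,1,1,1,1,2).

From H_k ≅ ker(∂_k) / im(∂_{k+1}) we obtain:

  H_0: rank C_0 − rank ∂_1 = 9 − 8 = 1, and the invariant factors of ∂_1 are all 1, so H_0 = Z.
  H_1: rank ker ∂_1 − rank ∂_2 = (27 − 8) − 18 = 1, and ∂_2 has invariant factor 2 > 1, so H_1 = Z ⊕ Z/2.
  H_2: rank ker ∂_2 − rank ∂_3 = (18 − 18) − 0 = 0, and there is no ∂_3, so H_2 = 0.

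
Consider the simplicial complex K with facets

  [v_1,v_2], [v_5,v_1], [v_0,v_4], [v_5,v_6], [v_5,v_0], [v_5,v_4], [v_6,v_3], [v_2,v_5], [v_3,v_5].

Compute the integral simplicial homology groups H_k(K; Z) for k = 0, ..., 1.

H_0 = Z,  H_1 = Z^3.

Fix the vertex order v_0 < v_1 < v_2 < v_3 < v_4 < v_5 < v_6 and write every simplex with vertices in increasing order. Then dim K = 1 and the simplices of K are:

  0-simplices (7): [v_0], [v_1], [v_2], [v_3], [v_4], [v_5], [v_6]
  1-simplices (9): [v_0,v_4], [v_0,v_5], [v_1,v_2], [v_1,v_5], [v_2,v_5], [v_3,v_5], [v_3,v_6], [v_4,v_5], [v_5,v_6]

giving chain groups C_0 ≅ Z^7, C_1 ≅ Z^9.

∂_1: C_1 → C_0 sends each edge [p,q] (with p < q) to q − p. For instance
  ∂[v_0,v_5] = [v_5] − [v_0].
The resulting 7×9 matrix has rank 6, and its Smith normal form has invariant factors (1,1,1,1,1,1).

From H_k ≅ ker(∂_k) / im(∂_{k+1}) we obtain:

  H_0: rank C_0 − rank ∂_1 = 7 − 6 = 1, and the invariant factors of ∂_1 are all 1, so H_0 = Z.
  H_1: rank ker ∂_1 − rank ∂_2 = (9 − 6) − 0 = 3, and there is no ∂_2, so H_1 = Z^3.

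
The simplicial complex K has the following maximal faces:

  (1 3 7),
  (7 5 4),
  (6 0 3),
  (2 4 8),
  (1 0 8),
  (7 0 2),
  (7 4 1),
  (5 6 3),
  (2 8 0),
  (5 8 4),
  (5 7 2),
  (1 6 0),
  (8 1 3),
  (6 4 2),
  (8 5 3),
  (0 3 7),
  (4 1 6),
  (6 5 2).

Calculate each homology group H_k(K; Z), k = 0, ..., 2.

H_0 = Z,  H_1 = Z ⊕ Z/2Z,  H_2 = 0.

Take the total order 0 < 1 < 2 < 3 < 4 < 5 < 6 < 7 < 8 on the vertex set. Then K (dimension 2) consists of the simplices:

  0-simplices (9): [0], [1], [2], [3], [4], [5], [6], [7], [8]
  1-simplices (27): (27 of them)
  2-simplices (18): [0,1,6], [0,1,8], [0,2,7], [0,2,8], [0,3,6], [0,3,7], [1,3,7], [1,3,8], [1,4,6], [1,4,7], [2,4,6], [2,4,8], [2,5,6], [2,5,7], [3,5,6], [3,5,8], [4,5,7], [4,5,8]

so the chain groups are C_0 ≅ Z^9, C_1 ≅ Z^27, C_2 ≅ Z^18.

∂_1: C_1 → C_0 maps an edge to its endpoints' difference, ∂[p,q] = q − p.
The 9×27 boundary matrix has rank 8 and Smith normal form diag(1,1,1,1,1,1,1,1).

∂_2: C_2 → C_1 sends each 2-simplex [p,q,r] to [q,r] − [p,r] + [p,q]. For instance
  ∂[0,2,7] = [2,7] − [0,7] + [0,2],
  ∂[1,3,7] = [3,7] − [1,7] + [1,3].
The 27×18 boundary matrix has rank 18 and Smith normal form diag(1,1,1,1,1,1,1,1,1,1,1,1,1,1,1,1,1,2).

Computing H_k = (kernel of ∂_k) / (image of ∂_{k+1}):

  H_0: rank C_0 − rank ∂_1 = 9 − 8 = 1, and the invariant factors of ∂_1 are all 1, so H_0 = Z.
  H_1: rank ker ∂_1 − rank ∂_2 = (27 − 8) − 18 = 1, and ∂_2 has invariant factor 2 > 1, so H_1 = Z ⊕ Z/2Z.
  H_2: rank ker ∂_2 − rank ∂_3 = (18 − 18) − 0 = 0, and there is no ∂_3, so H_2 = 0.

(K is a triangulation of the Klein bottle.)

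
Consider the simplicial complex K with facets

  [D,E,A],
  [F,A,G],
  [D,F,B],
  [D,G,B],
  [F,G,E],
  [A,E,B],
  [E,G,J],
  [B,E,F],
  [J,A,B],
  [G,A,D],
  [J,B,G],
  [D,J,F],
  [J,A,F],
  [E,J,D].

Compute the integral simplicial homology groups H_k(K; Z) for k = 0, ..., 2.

H_0 = Z,  H_1 = Z^2,  H_2 = Z.

We work with the vertex ordering A < B < D < E < F < G < J. The simplices of K, each written with vertices in increasing order, are:

  0-simplices (7): A, B, D, E, F, G, J
  1-simplices (21): AB, AD, AE, AF, AG, AJ, BD, BE, BF, BG, BJ, DE, DF, DG, DJ, EF, EG, EJ, FG, FJ, GJ
  2-simplices (14): ABE, ABJ, ADE, ADG, AFG, AFJ, BDF, BDG, BEF, BGJ, DEJ, DFJ, EFG, EGJ

giving chain groups C_0 ≅ Z^7, C_1 ≅ Z^21, C_2 ≅ Z^14.

Boundary ∂_1: C_1 → C_0 sends each edge [p,q] (with p < q) to q − p. For instance
  ∂AD = D − A.
As a 7×21 matrix over Z this has rank 6, with invariant factors (1,1,1,1,1,1).

Boundary ∂_2: C_2 → C_1 sends each 2-simplex [p,q,r] to [q,r] − [p,r] + [p,q]. For instance
  ∂ADE = DE − AE + AD,
  ∂EFG = FG − EG + EF.
This gives a 21×14 integer matrix of rank 13; reducing to Smith normal form yields diagonal entries (1,1,1,1,1,1,1,1,1,1,1,1,1).

From H_k ≅ ker(∂_k) / im(∂_{k+1}) we obtain:

  H_0: rank C_0 − rank ∂_1 = 7 − 6 = 1, and the invariant factors of ∂_1 are all 1, so H_0 ≅ Z.
  H_1: rank ker ∂_1 − rank ∂_2 = (21 − 6) − 13 = 2, and the invariant factors of ∂_2 are all 1, so H_1 ≅ Z^2.
  H_2: rank ker ∂_2 − rank ∂_3 = (14 − 13) − 0 = 1, and there is no ∂_3, so H_2 ≅ Z.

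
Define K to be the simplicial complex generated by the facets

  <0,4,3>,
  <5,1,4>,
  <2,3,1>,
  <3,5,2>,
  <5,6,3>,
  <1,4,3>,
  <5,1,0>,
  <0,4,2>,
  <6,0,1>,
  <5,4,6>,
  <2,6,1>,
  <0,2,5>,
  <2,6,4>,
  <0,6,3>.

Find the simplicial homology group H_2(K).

H_2 ≅ Z.

Fix the vertex order 0 < 1 < 2 < 3 < 4 < 5 < 6 and write every simplex with vertices in increasing order. Then dim K = 2 and the simplices of K are:

  0-simplices (7): [0], [1], [2], [3], [4], [5], [6]
  1-simplices (21): [0,1], [0,2], [0,3], [0,4], [0,5], [0,6], [1,2], [1,3], [1,4], [1,5], [1,6], [2,3], [2,4], [2,5], [2,6], [3,4], [3,5], [3,6], [4,5], [4,6], [5,6]
  2-simplices (14): [0,1,5], [0,1,6], [0,2,4], [0,2,5], [0,3,4], [0,3,6], [1,2,3], [1,2,6], [1,3,4], [1,4,5], [2,3,5], [2,4,6], [3,5,6], [4,5,6]

so the chain groups are C_0 ≅ Z^7, C_1 ≅ Z^21, C_2 ≅ Z^14.

∂_1: C_1 → C_0 maps an edge to its endpoints' difference, ∂[p,q] = q − p. For instance
  ∂[0,2] = [2] − [0].
The resulting 7×21 matrix has rank 6, and its Smith normal form has invariant factors (1,1,1,1,1,1).

∂_2: C_2 → C_1 acts by ∂[p,q,r] = [q,r] − [p,r] + [p,q]. For instance
  ∂[0,2,4] = [2,4] − [0,4] + [0,2],
  ∂[0,3,4] = [3,4] − [0,4] + [0,3].
The resulting 21×14 matrix has rank 13, and its Smith normal form has invariant factors (1,1,1,1,1,1,1,1,1,1,1,1,1).

Computing H_k = (kernel of ∂_k) / (image of ∂_{k+1}):

  H_2: rank ker ∂_2 − rank ∂_3 = (14 − 13) − 0 = 1, and there is no ∂_3, so H_2 = Z.

(K is a triangulation of the torus T^2.)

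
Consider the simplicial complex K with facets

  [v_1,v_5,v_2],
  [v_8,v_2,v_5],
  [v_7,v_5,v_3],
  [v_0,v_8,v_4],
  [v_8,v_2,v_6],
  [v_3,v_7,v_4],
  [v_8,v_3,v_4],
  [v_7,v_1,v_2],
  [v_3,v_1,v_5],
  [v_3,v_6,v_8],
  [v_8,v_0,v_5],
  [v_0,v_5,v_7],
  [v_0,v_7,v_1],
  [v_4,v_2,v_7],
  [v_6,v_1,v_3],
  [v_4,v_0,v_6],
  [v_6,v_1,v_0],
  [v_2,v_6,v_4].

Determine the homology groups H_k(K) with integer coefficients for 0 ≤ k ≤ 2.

H_0 = Z,  H_1 = Z ⊕ Z/2,  H_2 = 0.

Order the vertices as v_0 < v_1 < v_2 < v_3 < v_4 < v_5 < v_6 < v_7 < v_8. Listing each simplex with vertices in this order, K has dimension 2 with simplices:

  0-simplices (9): [v_0], [v_1], [v_2], [v_3], [v_4], [v_5], [v_6], [v_7], [v_8]
  1-simplices (27): (27 of them)
  2-simplices (18): (18 of them)

so the chain groups are C_0 ≅ Z^9, C_1 ≅ Z^27, C_2 ≅ Z^18.

The boundary map ∂_1: C_1 → C_0 sends each edge [p,q] (with p < q) to q − p. For instance
  ∂[v_0,v_5] = [v_5] − [v_0].
This gives a 9×27 integer matrix of rank 8; reducing to Smith normal form yields diagonal entries (1,1,1,1,1,1,1,1).

Boundary ∂_2: C_2 → C_1 sends each 2-simplex [p,q,r] to [q,r] − [p,r] + [p,q]. For instance
  ∂[v_1,v_2,v_5] = [v_2,v_5] − [v_1,v_5] + [v_1,v_2],
  ∂[v_0,v_5,v_8] = [v_5,v_8] − [v_0,v_8] + [v_0,v_5].
As a 27×18 matrix over Z this has rank 18, with invariant factors (1,1,1,1,1,1,1,1,1,1,1,1,1,1,1,1,1,2).

From H_k ≅ ker(∂_k) / im(∂_{k+1}) we obtain:

  H_0: rank C_0 − rank ∂_1 = 9 − 8 = 1, and the invariant factors of ∂_1 are all 1, so H_0 ≅ Z.
  H_1: rank ker ∂_1 − rank ∂_2 = (27 − 8) − 18 = 1, and ∂_2 has invariant factor 2 > 1, so H_1 ≅ Z ⊕ Z/2.
  H_2: rank ker ∂_2 − rank ∂_3 = (18 − 18) − 0 = 0, and there is no ∂_3, so H_2 ≅ 0.

As a check, the Euler characteristic is 9 − 27 + 18 = 0, which agrees with 1 − 1 + 0 = 0.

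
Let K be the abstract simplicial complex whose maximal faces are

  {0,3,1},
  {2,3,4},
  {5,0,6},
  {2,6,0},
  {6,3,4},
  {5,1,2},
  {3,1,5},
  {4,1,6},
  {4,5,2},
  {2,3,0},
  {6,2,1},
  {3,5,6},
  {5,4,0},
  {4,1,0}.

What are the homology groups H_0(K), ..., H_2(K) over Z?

Order the vertices as 0 < 1 < 2 < 3 < 4 < 5 < 6. Listing each simplex with vertices in this order, K has dimension 2 with simplices:

  0-simplices (7): [0], [1], [2], [3], [4], [5], [6]
  1-simplices (21): [0,1], [0,2], [0,3], [0,4], [0,5], [0,6], [1,2], [1,3], [1,4], [1,5], [1,6], [2,3], [2,4], [2,5], [2,6], [3,4], [3,5], [3,6], [4,5], [4,6], [5,6]
  2-simplices (14): [0,1,3], [0,1,4], [0,2,3], [0,2,6], [0,4,5], [0,5,6], [1,2,5], [1,2,6], [1,3,5], [1,4,6], [2,3,4], [2,4,5], [3,4,6], [3,5,6]

Hence C_0 ≅ Z^7, C_1 ≅ Z^21, C_2 ≅ Z^14.

The boundary map ∂_1: C_1 → C_0 maps an edge to its endpoints' difference, ∂[p,q] = q − p. For instance
  ∂[1,4] = [4] − [1].
The 7×21 boundary matrix has rank 6 and Smith normal form diag(1,1,1,1,1,1).

The boundary map ∂_2: C_2 → C_1 sends each 2-simplex [p,q,r] to [q,r] − [p,r] + [p,q]. For instance
  ∂[1,4,6] = [4,6] − [1,6] + [1,4],
  ∂[0,4,5] = [4,5] − [0,5] + [0,4].
This gives a 21×14 integer matrix of rank 13; reducing to Smith normal form yields diagonal entries (1,1,1,1,1,1,1,1,1,1,1,1,1).

Computing H_k = (kernel of ∂_k) / (image of ∂_{k+1}):

  H_0: rank C_0 − rank ∂_1 = 7 − 6 = 1, and the invariant factors of ∂_1 are all 1, so H_0 ≅ Z.
  H_1: rank ker ∂_1 − rank ∂_2 = (21 − 6) − 13 = 2, and the invariant factors of ∂_2 are all 1, so H_1 ≅ Z^2.
  H_2: rank ker ∂_2 − rank ∂_3 = (14 − 13) − 0 = 1, and there is no ∂_3, so H_2 ≅ Z.

As a check, the Euler characteristic is 7 − 21 + 14 = 0, which agrees with 1 − 2 + 1 = 0.

H_0 ≅ Z,  H_1 ≅ Z^2,  H_2 ≅ Z.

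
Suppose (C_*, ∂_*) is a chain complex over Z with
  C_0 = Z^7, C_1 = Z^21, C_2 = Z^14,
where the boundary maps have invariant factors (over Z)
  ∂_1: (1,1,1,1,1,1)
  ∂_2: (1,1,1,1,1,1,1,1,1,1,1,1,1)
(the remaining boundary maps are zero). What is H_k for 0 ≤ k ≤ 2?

H_0 = Z,  H_1 = Z^2,  H_2 = Z.

H_0: b_0 = 7 − 0 − 6 = 1; torsion from ∂_1 factors > 1: none. So H_0 = Z.
H_1: b_1 = 21 − 6 − 13 = 2; torsion from ∂_2 factors > 1: none. So H_1 = Z^2.
H_2: b_2 = 14 − 13 − 0 = 1; torsion from ∂_3 factors > 1: none. So H_2 = Z.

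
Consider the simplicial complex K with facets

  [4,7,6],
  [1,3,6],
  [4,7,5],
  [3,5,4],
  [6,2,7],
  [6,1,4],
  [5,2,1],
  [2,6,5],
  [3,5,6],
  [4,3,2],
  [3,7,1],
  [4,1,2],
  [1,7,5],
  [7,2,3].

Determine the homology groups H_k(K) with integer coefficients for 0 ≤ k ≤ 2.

H_0 = Z,  H_1 = Z^2,  H_2 = Z.

Order the vertices as 1 < 2 < 3 < 4 < 5 < 6 < 7. Listing each simplex with vertices in this order, K has dimension 2 with simplices:

  0-simplices (7): [1], [2], [3], [4], [5], [6], [7]
  1-simplices (21): [1,2], [1,3], [1,4], [1,5], [1,6], [1,7], [2,3], [2,4], [2,5], [2,6], [2,7], [3,4], [3,5], [3,6], [3,7], [4,5], [4,6], [4,7], [5,6], [5,7], [6,7]
  2-simplices (14): [1,2,4], [1,2,5], [1,3,6], [1,3,7], [1,4,6], [1,5,7], [2,3,4], [2,3,7], [2,5,6], [2,6,7], [3,4,5], [3,5,6], [4,5,7], [4,6,7]

Hence C_0 ≅ Z^7, C_1 ≅ Z^21, C_2 ≅ Z^14.

∂_1: C_1 → C_0 sends each edge [p,q] (with p < q) to q − p. For instance
  ∂[1,2] = [2] − [1].
The resulting 7×21 matrix has rank 6, and its Smith normal form has invariant factors (1,1,1,1,1,1).

The boundary map ∂_2: C_2 → C_1 acts by ∂[p,q,r] = [q,r] − [p,r] + [p,q]. For instance
  ∂[4,6,7] = [6,7] − [4,7] + [4,6],
  ∂[1,3,7] = [3,7] − [1,7] + [1,3].
The resulting 21×14 matrix has rank 13, and its Smith normal form has invariant factors (1,1,1,1,1,1,1,1,1,1,1,1,1).

From H_k ≅ ker(∂_k) / im(∂_{k+1}) we obtain:

  H_0: rank C_0 − rank ∂_1 = 7 − 6 = 1, and the invariant factors of ∂_1 are all 1, so H_0 = Z.
  H_1: rank ker ∂_1 − rank ∂_2 = (21 − 6) − 13 = 2, and the invariant factors of ∂_2 are all 1, so H_1 = Z^2.
  H_2: rank ker ∂_2 − rank ∂_3 = (14 − 13) − 0 = 1, and there is no ∂_3, so H_2 = Z.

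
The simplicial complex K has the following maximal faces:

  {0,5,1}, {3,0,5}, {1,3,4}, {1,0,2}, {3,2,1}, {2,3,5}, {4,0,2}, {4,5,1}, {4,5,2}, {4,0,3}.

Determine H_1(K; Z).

K has 6 vertices, 15 edges, 10 triangles.
rank ∂_1 = 5, rank ∂_2 = 10 ⇒ b_1 = 15 − 5 − 10 = 0; ∂_2 has invariant factor(s) [2] giving torsion. So H_1 = Z/2.

H_1 ≅ Z/2.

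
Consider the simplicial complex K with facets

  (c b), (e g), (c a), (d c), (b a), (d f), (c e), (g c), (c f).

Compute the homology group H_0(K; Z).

H_0 = Z.

Fix the vertex order a < b < c < d < e < f < g and write every simplex with vertices in increasing order. Then dim K = 1 and the simplices of K are:

  0-simplices (7): a, b, c, d, e, f, g
  1-simplices (9): ab, ac, bc, cd, ce, cf, cg, df, eg

Hence C_0 ≅ Z^7, C_1 ≅ Z^9.

Boundary ∂_1: C_1 → C_0 maps an edge to its endpoints' difference, ∂[p,q] = q − p. For instance
  ∂cf = f − c.
The resulting 7×9 matrix has rank 6, and its Smith normal form has invariant factors (1,1,1,1,1,1).

Now H_k = ker ∂_k / im ∂_{k+1}, so:

  H_0: rank C_0 − rank ∂_1 = 7 − 6 = 1, and the invariant factors of ∂_1 are all 1, so H_0 ≅ Z.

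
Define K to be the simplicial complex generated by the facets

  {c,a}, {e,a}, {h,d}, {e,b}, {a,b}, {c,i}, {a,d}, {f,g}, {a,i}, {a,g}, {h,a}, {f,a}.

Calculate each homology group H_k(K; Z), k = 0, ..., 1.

H_0 ≅ Z,  H_1 ≅ Z^4.

K has 9 vertices, 12 edges.
rank ∂_0 = 0, rank ∂_1 = 8 ⇒ b_0 = 9 − 0 − 8 = 1; all invariant factors of ∂_1 are 1 so no torsion. So H_0 ≅ Z.
rank ∂_1 = 8, rank ∂_2 = 0 ⇒ b_1 = 12 − 8 − 0 = 4. So H_1 ≅ Z^4.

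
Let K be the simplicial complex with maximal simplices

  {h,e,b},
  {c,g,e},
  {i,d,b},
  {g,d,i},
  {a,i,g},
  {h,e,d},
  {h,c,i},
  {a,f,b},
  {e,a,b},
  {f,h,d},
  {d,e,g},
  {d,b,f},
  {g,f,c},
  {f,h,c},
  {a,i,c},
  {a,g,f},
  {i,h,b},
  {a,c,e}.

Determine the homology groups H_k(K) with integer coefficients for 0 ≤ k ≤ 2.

H_0 = Z,  H_1 = Z ⊕ Z/2Z,  H_2 = 0.

Order the vertices as a < b < c < d < e < f < g < h < i. Listing each simplex with vertices in this order, K has dimension 2 with simplices:

  0-simplices (9): a, b, c, d, e, f, g, h, i
  1-simplices (27): ab, ac, ae, af, ag, ai, bd, be, bf, bh, bi, ce, cf, cg, ch, ci, de, df, dg, dh, di, eg, eh, fg, fh, gi, hi
  2-simplices (18): abe, abf, ace, aci, afg, agi, bdf, bdi, beh, bhi, ceg, cfg, cfh, chi, deg, deh, dfh, dgi

Hence C_0 ≅ Z^9, C_1 ≅ Z^27, C_2 ≅ Z^18.

Boundary ∂_1: C_1 → C_0 maps an edge to its endpoints' difference, ∂[p,q] = q − p.
The 9×27 boundary matrix has rank 8 and Smith normal form diag(1,1,1,1,1,1,1,1).

∂_2: C_2 → C_1 acts by ∂[p,q,r] = [q,r] − [p,r] + [p,q]. For instance
  ∂afg = fg − ag + af,
  ∂aci = ci − ai + ac.
The 27×18 boundary matrix has rank 18 and Smith normal form diag(1,1,1,1,1,1,1,1,1,1,1,1,1,1,1,1,1,2).

Reading off H_k = ker ∂_k / im ∂_{k+1}:

  H_0: rank C_0 − rank ∂_1 = 9 − 8 = 1, and the invariant factors of ∂_1 are all 1, so H_0 ≅ Z.
  H_1: rank ker ∂_1 − rank ∂_2 = (27 − 8) − 18 = 1, and ∂_2 has invariant factor 2 > 1, so H_1 ≅ Z ⊕ Z/2Z.
  H_2: rank ker ∂_2 − rank ∂_3 = (18 − 18) − 0 = 0, and there is no ∂_3, so H_2 ≅ 0.

As a check, the Euler characteristic is 9 − 27 + 18 = 0, which agrees with 1 − 1 + 0 = 0.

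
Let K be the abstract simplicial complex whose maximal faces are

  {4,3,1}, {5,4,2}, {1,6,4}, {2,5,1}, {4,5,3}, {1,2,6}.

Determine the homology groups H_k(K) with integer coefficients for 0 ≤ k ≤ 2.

H_0 = Z,  H_1 = Z,  H_2 = 0.

Fix the vertex order 1 < 2 < 3 < 4 < 5 < 6 and write every simplex with vertices in increasing order. Then dim K = 2 and the simplices of K are:

  0-simplices (6): [1], [2], [3], [4], [5], [6]
  1-simplices (12): [1,2], [1,3], [1,4], [1,5], [1,6], [2,4], [2,5], [2,6], [3,4], [3,5], [4,5], [4,6]
  2-simplices (6): [1,2,5], [1,2,6], [1,3,4], [1,4,6], [2,4,5], [3,4,5]

so the chain groups are C_0 ≅ Z^6, C_1 ≅ Z^12, C_2 ≅ Z^6.

The boundary map ∂_1: C_1 → C_0 is given by ∂[p,q] = [q] − [p]. For instance
  ∂[2,5] = [5] − [2].
The 6×12 boundary matrix has rank 5 and Smith normal form diag(1,1,1,1,1).

∂_2: C_2 → C_1 sends each 2-simplex [p,q,r] to [q,r] − [p,r] + [p,q]. For instance
  ∂[1,4,6] = [4,6] − [1,6] + [1,4],
  ∂[2,4,5] = [4,5] − [2,5] + [2,4].
The 12×6 boundary matrix has rank 6 and Smith normal form diag(1,1,1,1,1,1).

Now H_k = ker ∂_k / im ∂_{k+1}, so:

  H_0: rank C_0 − rank ∂_1 = 6 − 5 = 1, and the invariant factors of ∂_1 are all 1, so H_0 ≅ Z.
  H_1: rank ker ∂_1 − rank ∂_2 = (12 − 5) − 6 = 1, and the invariant factors of ∂_2 are all 1, so H_1 ≅ Z.
  H_2: rank ker ∂_2 − rank ∂_3 = (6 − 6) − 0 = 0, and there is no ∂_3, so H_2 ≅ 0.

As a check, the Euler characteristic is 6 − 12 + 6 = 0, which agrees with 1 − 1 + 0 = 0.
(K is a triangulation of the cylinder S^1 x I.)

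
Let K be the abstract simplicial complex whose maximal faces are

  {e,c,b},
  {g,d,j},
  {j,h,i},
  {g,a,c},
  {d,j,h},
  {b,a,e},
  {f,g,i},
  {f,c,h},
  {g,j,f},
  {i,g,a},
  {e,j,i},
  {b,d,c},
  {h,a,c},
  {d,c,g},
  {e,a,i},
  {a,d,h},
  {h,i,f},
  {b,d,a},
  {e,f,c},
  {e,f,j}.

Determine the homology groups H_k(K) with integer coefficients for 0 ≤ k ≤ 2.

H_0 = Z,  H_1 = Z ⊕ Z/2,  H_2 = 0.

Order the vertices as a < b < c < d < e < f < g < h < i < j. Listing each simplex with vertices in this order, K has dimension 2 with simplices:

  0-simplices (10): a, b, c, d, e, f, g, h, i, j
  1-simplices (30): ab, ac, ad, ae, ag, ah, ai, bc, bd, be, cd, ce, cf, cg, ch, dg, dh, dj, ef, ei, ej, fg, fh, fi, fj, gi, gj, hi, hj, ij
  2-simplices (20): abd, abe, acg, ach, adh, aei, agi, bcd, bce, cdg, cef, cfh, dgj, dhj, efj, eij, fgi, fgj, fhi, hij

giving chain groups C_0 ≅ Z^10, C_1 ≅ Z^30, C_2 ≅ Z^20.

∂_1: C_1 → C_0 maps an edge to its endpoints' difference, ∂[p,q] = q − p. For instance
  ∂ef = f − e.
This gives a 10×30 integer matrix of rank 9; reducing to Smith normal form yields diagonal entries (1,1,1,1,1,1,1,1,1).

Boundary ∂_2: C_2 → C_1 maps a triangle to the signed sum of its edges. For instance
  ∂bcd = cd − bd + bc,
  ∂acg = cg − ag + ac.
As a 30×20 matrix over Z this has rank 20, with invariant factors (1,1,1,1,1,1,1,1,1,1,1,1,1,1,1,1,1,1,1,2).

Reading off H_k = ker ∂_k / im ∂_{k+1}:

  H_0: rank C_0 − rank ∂_1 = 10 − 9 = 1, and the invariant factors of ∂_1 are all 1, so H_0 = Z.
  H_1: rank ker ∂_1 − rank ∂_2 = (30 − 9) − 20 = 1, and ∂_2 has invariant factor 2 > 1, so H_1 = Z ⊕ Z/2.
  H_2: rank ker ∂_2 − rank ∂_3 = (20 − 20) − 0 = 0, and there is no ∂_3, so H_2 = 0.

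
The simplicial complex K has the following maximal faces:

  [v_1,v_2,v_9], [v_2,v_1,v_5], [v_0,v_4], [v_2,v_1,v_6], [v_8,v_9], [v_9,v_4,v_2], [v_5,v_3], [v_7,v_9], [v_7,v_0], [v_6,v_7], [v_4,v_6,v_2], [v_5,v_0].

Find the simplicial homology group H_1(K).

Take the total order v_0 < v_1 < v_2 < v_3 < v_4 < v_5 < v_6 < v_7 < v_8 < v_9 on the vertex set. Then K (dimension 2) consists of the simplices:

  0-simplices (10): [v_0], [v_1], [v_2], [v_3], [v_4], [v_5], [v_6], [v_7], [v_8], [v_9]
  1-simplices (17): (17 of them)
  2-simplices (5): [v_1,v_2,v_5], [v_1,v_2,v_6], [v_1,v_2,v_9], [v_2,v_4,v_6], [v_2,v_4,v_9]

so the chain groups are C_0 ≅ Z^10, C_1 ≅ Z^17, C_2 ≅ Z^5.

Boundary ∂_1: C_1 → C_0 is given by ∂[p,q] = [q] − [p].
As a 10×17 matrix over Z this has rank 9, with invariant factors (1,1,1,1,1,1,1,1,1).

Boundary ∂_2: C_2 → C_1 acts by ∂[p,q,r] = [q,r] − [p,r] + [p,q]. For instance
  ∂[v_1,v_2,v_9] = [v_2,v_9] − [v_1,v_9] + [v_1,v_2],
  ∂[v_1,v_2,v_5] = [v_2,v_5] − [v_1,v_5] + [v_1,v_2].
The resulting 17×5 matrix has rank 5, and its Smith normal form has invariant factors (1,1,1,1,1).

From H_k ≅ ker(∂_k) / im(∂_{k+1}) we obtain:

  H_1: rank ker ∂_1 − rank ∂_2 = (17 − 9) − 5 = 3, and the invariant factors of ∂_2 are all 1, so H_1 ≅ Z^3.

H_1 = Z^3.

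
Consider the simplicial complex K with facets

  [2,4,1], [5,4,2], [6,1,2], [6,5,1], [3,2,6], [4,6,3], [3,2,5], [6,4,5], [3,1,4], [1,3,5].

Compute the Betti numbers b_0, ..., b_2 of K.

b_0 = 1, b_1 = 0, b_2 = 0.

Take the total order 1 < 2 < 3 < 4 < 5 < 6 on the vertex set. Then K (dimension 2) consists of the simplices:

  0-simplices (6): [1], [2], [3], [4], [5], [6]
  1-simplices (15): [1,2], [1,3], [1,4], [1,5], [1,6], [2,3], [2,4], [2,5], [2,6], [3,4], [3,5], [3,6], [4,5], [4,6], [5,6]
  2-simplices (10): [1,2,4], [1,2,6], [1,3,4], [1,3,5], [1,5,6], [2,3,5], [2,3,6], [2,4,5], [3,4,6], [4,5,6]

Hence C_0 ≅ Z^6, C_1 ≅ Z^15, C_2 ≅ Z^10.

Boundary ∂_1: C_1 → C_0 maps an edge to its endpoints' difference, ∂[p,q] = q − p. For instance
  ∂[1,6] = [6] − [1].
As a 6×15 matrix over Z this has rank 5, with invariant factors (1,1,1,1,1).

The boundary map ∂_2: C_2 → C_1 maps a triangle to the signed sum of its edges. For instance
  ∂[1,5,6] = [5,6] − [1,6] + [1,5],
  ∂[2,3,6] = [3,6] − [2,6] + [2,3].
This gives a 15×10 integer matrix of rank 10; reducing to Smith normal form yields diagonal entries (1,1,1,1,1,1,1,1,1,2).

From H_k ≅ ker(∂_k) / im(∂_{k+1}) we obtain:

  H_0: rank C_0 − rank ∂_1 = 6 − 5 = 1, and the invariant factors of ∂_1 are all 1, so H_0 = Z.
  H_1: rank ker ∂_1 − rank ∂_2 = (15 − 5) − 10 = 0, and ∂_2 has invariant factor 2 > 1, so H_1 = Z/2.
  H_2: rank ker ∂_2 − rank ∂_3 = (10 − 10) − 0 = 0, and there is no ∂_3, so H_2 = 0.

As a check, the Euler characteristic is 6 − 15 + 10 = 1, which agrees with 1 − 0 + 0 = 1.

Hence the Betti numbers are b_0 = 1, b_1 = 0, b_2 = 0.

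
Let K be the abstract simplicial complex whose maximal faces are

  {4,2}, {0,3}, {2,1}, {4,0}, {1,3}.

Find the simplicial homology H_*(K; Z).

H_0 = Z,  H_1 = Z.

Fix the vertex order 0 < 1 < 2 < 3 < 4 and write every simplex with vertices in increasing order. Then dim K = 1 and the simplices of K are:

  0-simplices (5): [0], [1], [2], [3], [4]
  1-simplices (5): [0,3], [0,4], [1,2], [1,3], [2,4]

Hence C_0 ≅ Z^5, C_1 ≅ Z^5.

The boundary map ∂_1: C_1 → C_0 maps an edge to its endpoints' difference, ∂[p,q] = q − p. For instance
  ∂[1,3] = [3] − [1].
This gives a 5×5 integer matrix of rank 4; reducing to Smith normal form yields diagonal entries (1,1,1,1).

Now H_k = ker ∂_k / im ∂_{k+1}, so:

  H_0: rank C_0 − rank ∂_1 = 5 − 4 = 1, and the invariant factors of ∂_1 are all 1, so H_0 = Z.
  H_1: rank ker ∂_1 − rank ∂_2 = (5 − 4) − 0 = 1, and there is no ∂_2, so H_1 = Z.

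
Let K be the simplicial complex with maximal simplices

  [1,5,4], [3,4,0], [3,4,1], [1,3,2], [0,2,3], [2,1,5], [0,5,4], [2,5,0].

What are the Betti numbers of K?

b_0 = 1, b_1 = 0, b_2 = 1.

Take the total order 0 < 1 < 2 < 3 < 4 < 5 on the vertex set. Then K (dimension 2) consists of the simplices:

  0-simplices (6): [0], [1], [2], [3], [4], [5]
  1-simplices (12): [0,2], [0,3], [0,4], [0,5], [1,2], [1,3], [1,4], [1,5], [2,3], [2,5], [3,4], [4,5]
  2-simplices (8): [0,2,3], [0,2,5], [0,3,4], [0,4,5], [1,2,3], [1,2,5], [1,3,4], [1,4,5]

giving chain groups C_0 ≅ Z^6, C_1 ≅ Z^12, C_2 ≅ Z^8.

∂_1: C_1 → C_0 maps an edge to its endpoints' difference, ∂[p,q] = q − p. For instance
  ∂[0,3] = [3] − [0].
As a 6×12 matrix over Z this has rank 5, with invariant factors (1,1,1,1,1).

The boundary map ∂_2: C_2 → C_1 sends each 2-simplex [p,q,r] to [q,r] − [p,r] + [p,q]. For instance
  ∂[0,4,5] = [4,5] − [0,5] + [0,4],
  ∂[1,3,4] = [3,4] − [1,4] + [1,3].
The resulting 12×8 matrix has rank 7, and its Smith normal form has invariant factors (1,1,1,1,1,1,1).

Reading off H_k = ker ∂_k / im ∂_{k+1}:

  H_0: rank C_0 − rank ∂_1 = 6 − 5 = 1, and the invariant factors of ∂_1 are all 1, so H_0 = Z.
  H_1: rank ker ∂_1 − rank ∂_2 = (12 − 5) − 7 = 0, and the invariant factors of ∂_2 are all 1, so H_1 = 0.
  H_2: rank ker ∂_2 − rank ∂_3 = (8 − 7) − 0 = 1, and there is no ∂_3, so H_2 = Z.

As a check, the Euler characteristic is 6 − 12 + 8 = 2, which agrees with 1 − 0 + 1 = 2.
(K is a triangulation of the 2-sphere S^2.)

Hence the Betti numbers are b_0 = 1, b_1 = 0, b_2 = 1.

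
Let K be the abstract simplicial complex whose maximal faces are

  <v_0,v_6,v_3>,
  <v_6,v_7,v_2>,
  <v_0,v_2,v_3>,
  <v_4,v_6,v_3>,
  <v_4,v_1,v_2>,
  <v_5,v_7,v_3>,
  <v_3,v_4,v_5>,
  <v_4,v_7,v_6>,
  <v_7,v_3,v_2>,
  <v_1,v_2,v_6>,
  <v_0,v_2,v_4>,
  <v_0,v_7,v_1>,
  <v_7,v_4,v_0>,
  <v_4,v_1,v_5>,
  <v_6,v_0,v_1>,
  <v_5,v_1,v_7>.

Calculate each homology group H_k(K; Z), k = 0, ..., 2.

Take the total order v_0 < v_1 < v_2 < v_3 < v_4 < v_5 < v_6 < v_7 on the vertex set. Then K (dimension 2) consists of the simplices:

  0-simplices (8): [v_0], [v_1], [v_2], [v_3], [v_4], [v_5], [v_6], [v_7]
  1-simplices (24): (24 of them)
  2-simplices (16): (16 of them)

giving chain groups C_0 ≅ Z^8, C_1 ≅ Z^24, C_2 ≅ Z^16.

Boundary ∂_1: C_1 → C_0 maps an edge to its endpoints' difference, ∂[p,q] = q − p. For instance
  ∂[v_1,v_5] = [v_5] − [v_1].
The 8×24 boundary matrix has rank 7 and Smith normal form diag(1,1,1,1,1,1,1).

∂_2: C_2 → C_1 acts by ∂[p,q,r] = [q,r] − [p,r] + [p,q]. For instance
  ∂[v_0,v_4,v_7] = [v_4,v_7] − [v_0,v_7] + [v_0,v_4],
  ∂[v_1,v_5,v_7] = [v_5,v_7] − [v_1,v_7] + [v_1,v_5].
The 24×16 boundary matrix has rank 15 and Smith normal form diag(1,1,1,1,1,1,1,1,1,1,1,1,1,1,1).

Reading off H_k = ker ∂_k / im ∂_{k+1}:

  H_0: rank C_0 − rank ∂_1 = 8 − 7 = 1, and the invariant factors of ∂_1 are all 1, so H_0 ≅ Z.
  H_1: rank ker ∂_1 − rank ∂_2 = (24 − 7) − 15 = 2, and the invariant factors of ∂_2 are all 1, so H_1 ≅ Z^2.
  H_2: rank ker ∂_2 − rank ∂_3 = (16 − 15) − 0 = 1, and there is no ∂_3, so H_2 ≅ Z.

H_0 = Z,  H_1 = Z^2,  H_2 = Z.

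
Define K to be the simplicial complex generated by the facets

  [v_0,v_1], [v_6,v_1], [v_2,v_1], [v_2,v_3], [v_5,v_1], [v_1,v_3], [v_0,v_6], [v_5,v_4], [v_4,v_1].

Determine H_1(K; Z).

Order the vertices as v_0 < v_1 < v_2 < v_3 < v_4 < v_5 < v_6. Listing each simplex with vertices in this order, K has dimension 1 with simplices:

  0-simplices (7): [v_0], [v_1], [v_2], [v_3], [v_4], [v_5], [v_6]
  1-simplices (9): [v_0,v_1], [v_0,v_6], [v_1,v_2], [v_1,v_3], [v_1,v_4], [v_1,v_5], [v_1,v_6], [v_2,v_3], [v_4,v_5]

so the chain groups are C_0 ≅ Z^7, C_1 ≅ Z^9.

The boundary map ∂_1: C_1 → C_0 is given by ∂[p,q] = [q] − [p]. For instance
  ∂[v_4,v_5] = [v_5] − [v_4].
As a 7×9 matrix over Z this has rank 6, with invariant factors (1,1,1,1,1,1).

Computing H_k = (kernel of ∂_k) / (image of ∂_{k+1}):

  H_1: rank ker ∂_1 − rank ∂_2 = (9 − 6) − 0 = 3, and there is no ∂_2, so H_1 = Z^3.

(K is a triangulation of a wedge of 3 circles.)

H_1 ≅ Z^3.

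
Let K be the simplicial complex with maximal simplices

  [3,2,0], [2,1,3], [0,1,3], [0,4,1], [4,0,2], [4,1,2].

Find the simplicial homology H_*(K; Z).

H_0 = Z,  H_1 = 0,  H_2 = Z.

Take the total order 0 < 1 < 2 < 3 < 4 on the vertex set. Then K (dimension 2) consists of the simplices:

  0-simplices (5): [0], [1], [2], [3], [4]
  1-simplices (9): [0,1], [0,2], [0,3], [0,4], [1,2], [1,3], [1,4], [2,3], [2,4]
  2-simplices (6): [0,1,3], [0,1,4], [0,2,3], [0,2,4], [1,2,3], [1,2,4]

giving chain groups C_0 ≅ Z^5, C_1 ≅ Z^9, C_2 ≅ Z^6.

The boundary map ∂_1: C_1 → C_0 maps an edge to its endpoints' difference, ∂[p,q] = q − p.
The 5×9 boundary matrix has rank 4 and Smith normal form diag(1,1,1,1).

The boundary map ∂_2: C_2 → C_1 sends each 2-simplex [p,q,r] to [q,r] − [p,r] + [p,q]. For instance
  ∂[0,1,3] = [1,3] − [0,3] + [0,1],
  ∂[0,2,4] = [2,4] − [0,4] + [0,2].
As a 9×6 matrix over Z this has rank 5, with invariant factors (1,1,1,1,1).

Now H_k = ker ∂_k / im ∂_{k+1}, so:

  H_0: rank C_0 − rank ∂_1 = 5 − 4 = 1, and the invariant factors of ∂_1 are all 1, so H_0 = Z.
  H_1: rank ker ∂_1 − rank ∂_2 = (9 − 4) − 5 = 0, and the invariant factors of ∂_2 are all 1, so H_1 = 0.
  H_2: rank ker ∂_2 − rank ∂_3 = (6 − 5) − 0 = 1, and there is no ∂_3, so H_2 = Z.

As a check, the Euler characteristic is 5 − 9 + 6 = 2, which agrees with 1 − 0 + 1 = 2.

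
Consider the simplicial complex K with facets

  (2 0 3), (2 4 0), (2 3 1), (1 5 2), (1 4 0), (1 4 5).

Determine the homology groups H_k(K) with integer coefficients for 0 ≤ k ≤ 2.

We work with the vertex ordering 0 < 1 < 2 < 3 < 4 < 5. The simplices of K, each written with vertices in increasing order, are:

  0-simplices (6): [0], [1], [2], [3], [4], [5]
  1-simplices (12): [0,1], [0,2], [0,3], [0,4], [1,2], [1,3], [1,4], [1,5], [2,3], [2,4], [2,5], [4,5]
  2-simplices (6): [0,1,4], [0,2,3], [0,2,4], [1,2,3], [1,2,5], [1,4,5]

Hence C_0 ≅ Z^6, C_1 ≅ Z^12, C_2 ≅ Z^6.

Boundary ∂_1: C_1 → C_0 maps an edge to its endpoints' difference, ∂[p,q] = q − p. For instance
  ∂[0,4] = [4] − [0].
As a 6×12 matrix over Z this has rank 5, with invariant factors (1,1,1,1,1).

Boundary ∂_2: C_2 → C_1 acts by ∂[p,q,r] = [q,r] − [p,r] + [p,q]. For instance
  ∂[0,2,3] = [2,3] − [0,3] + [0,2],
  ∂[1,2,5] = [2,5] − [1,5] + [1,2].
This gives a 12×6 integer matrix of rank 6; reducing to Smith normal form yields diagonal entries (1,1,1,1,1,1).

From H_k ≅ ker(∂_k) / im(∂_{k+1}) we obtain:

  H_0: rank C_0 − rank ∂_1 = 6 − 5 = 1, and the invariant factors of ∂_1 are all 1, so H_0 = Z.
  H_1: rank ker ∂_1 − rank ∂_2 = (12 − 5) − 6 = 1, and the invariant factors of ∂_2 are all 1, so H_1 = Z.
  H_2: rank ker ∂_2 − rank ∂_3 = (6 − 6) − 0 = 0, and there is no ∂_3, so H_2 = 0.

H_0 ≅ Z,  H_1 ≅ Z,  H_2 = 0.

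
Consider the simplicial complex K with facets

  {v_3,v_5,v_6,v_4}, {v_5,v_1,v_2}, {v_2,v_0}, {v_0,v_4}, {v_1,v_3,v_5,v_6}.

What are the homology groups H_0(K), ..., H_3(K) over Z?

K has 7 vertices, 13 edges, 8 triangles, 2 3-simplices.
rank ∂_0 = 0, rank ∂_1 = 6 ⇒ b_0 = 7 − 0 − 6 = 1; all invariant factors of ∂_1 are 1 so no torsion. So H_0 = Z.
rank ∂_1 = 6, rank ∂_2 = 6 ⇒ b_1 = 13 − 6 − 6 = 1; all invariant factors of ∂_2 are 1 so no torsion. So H_1 = Z.
rank ∂_2 = 6, rank ∂_3 = 2 ⇒ b_2 = 8 − 6 − 2 = 0; all invariant factors of ∂_3 are 1 so no torsion. So H_2 = 0.
rank ∂_3 = 2, rank ∂_4 = 0 ⇒ b_3 = 2 − 2 − 0 = 0. So H_3 = 0.

H_0 ≅ Z,  H_1 ≅ Z,  H_2 = 0,  H_3 = 0.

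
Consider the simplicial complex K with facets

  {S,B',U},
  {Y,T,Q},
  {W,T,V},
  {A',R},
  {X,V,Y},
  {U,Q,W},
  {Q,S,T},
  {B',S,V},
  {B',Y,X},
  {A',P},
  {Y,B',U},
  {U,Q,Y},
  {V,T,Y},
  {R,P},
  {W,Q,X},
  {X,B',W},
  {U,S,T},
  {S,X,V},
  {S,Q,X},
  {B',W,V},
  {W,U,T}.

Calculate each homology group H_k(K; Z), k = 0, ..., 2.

H_0 ≅ Z^2,  H_1 ≅ Z^2 ⊕ Z/2,  H_2 = 0.

Order the vertices as P < Q < R < S < T < U < V < W < X < Y < A' < B'. Listing each simplex with vertices in this order, K has dimension 2 with simplices:

  0-simplices (12): [P], [Q], [R], [S], [T], [U], [V], [W], [X], [Y], [A'], [B']
  1-simplices (30): (30 of them)
  2-simplices (18): (18 of them)

so the chain groups are C_0 ≅ Z^12, C_1 ≅ Z^30, C_2 ≅ Z^18.

Boundary ∂_1: C_1 → C_0 is given by ∂[p,q] = [q] − [p]. For instance
  ∂[S,V] = [V] − [S].
The resulting 12×30 matrix has rank 10, and its Smith normal form has invariant factors (1,1,1,1,1,1,1,1,1,1).

The boundary map ∂_2: C_2 → C_1 maps a triangle to the signed sum of its edges. For instance
  ∂[Q,S,T] = [S,T] − [Q,T] + [Q,S],
  ∂[W,X,B'] = [X,B'] − [W,B'] + [W,X].
As a 30×18 matrix over Z this has rank 18, with invariant factors (1,1,1,1,1,1,1,1,1,1,1,1,1,1,1,1,1,2).

Computing H_k = (kernel of ∂_k) / (image of ∂_{k+1}):

  H_0: rank C_0 − rank ∂_1 = 12 − 10 = 2, and the invariant factors of ∂_1 are all 1, so H_0 ≅ Z^2.
  H_1: rank ker ∂_1 − rank ∂_2 = (30 − 10) − 18 = 2, and ∂_2 has invariant factor 2 > 1, so H_1 ≅ Z^2 ⊕ Z/2.
  H_2: rank ker ∂_2 − rank ∂_3 = (18 − 18) − 0 = 0, and there is no ∂_3, so H_2 ≅ 0.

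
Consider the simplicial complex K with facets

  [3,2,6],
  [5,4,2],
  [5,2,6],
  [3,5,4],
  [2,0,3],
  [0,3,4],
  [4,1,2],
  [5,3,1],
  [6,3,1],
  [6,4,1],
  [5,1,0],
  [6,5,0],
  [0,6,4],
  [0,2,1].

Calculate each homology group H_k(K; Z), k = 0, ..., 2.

H_0 ≅ Z,  H_1 ≅ Z^2,  H_2 ≅ Z.

Fix the vertex order 0 < 1 < 2 < 3 < 4 < 5 < 6 and write every simplex with vertices in increasing order. Then dim K = 2 and the simplices of K are:

  0-simplices (7): [0], [1], [2], [3], [4], [5], [6]
  1-simplices (21): [0,1], [0,2], [0,3], [0,4], [0,5], [0,6], [1,2], [1,3], [1,4], [1,5], [1,6], [2,3], [2,4], [2,5], [2,6], [3,4], [3,5], [3,6], [4,5], [4,6], [5,6]
  2-simplices (14): [0,1,2], [0,1,5], [0,2,3], [0,3,4], [0,4,6], [0,5,6], [1,2,4], [1,3,5], [1,3,6], [1,4,6], [2,3,6], [2,4,5], [2,5,6], [3,4,5]

so the chain groups are C_0 ≅ Z^7, C_1 ≅ Z^21, C_2 ≅ Z^14.

Boundary ∂_1: C_1 → C_0 maps an edge to its endpoints' difference, ∂[p,q] = q − p.
As a 7×21 matrix over Z this has rank 6, with invariant factors (1,1,1,1,1,1).

The boundary map ∂_2: C_2 → C_1 acts by ∂[p,q,r] = [q,r] − [p,r] + [p,q]. For instance
  ∂[1,2,4] = [2,4] − [1,4] + [1,2],
  ∂[0,3,4] = [3,4] − [0,4] + [0,3].
As a 21×14 matrix over Z this has rank 13, with invariant factors (1,1,1,1,1,1,1,1,1,1,1,1,1).

Computing H_k = (kernel of ∂_k) / (image of ∂_{k+1}):

  H_0: rank C_0 − rank ∂_1 = 7 − 6 = 1, and the invariant factors of ∂_1 are all 1, so H_0 = Z.
  H_1: rank ker ∂_1 − rank ∂_2 = (21 − 6) − 13 = 2, and the invariant factors of ∂_2 are all 1, so H_1 = Z^2.
  H_2: rank ker ∂_2 − rank ∂_3 = (14 − 13) − 0 = 1, and there is no ∂_3, so H_2 = Z.

(K is a triangulation of the torus T^2.)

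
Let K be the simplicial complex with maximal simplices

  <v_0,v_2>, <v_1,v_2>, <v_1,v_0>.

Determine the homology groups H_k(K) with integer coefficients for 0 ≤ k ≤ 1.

Fix the vertex order v_0 < v_1 < v_2 and write every simplex with vertices in increasing order. Then dim K = 1 and the simplices of K are:

  0-simplices (3): [v_0], [v_1], [v_2]
  1-simplices (3): [v_0,v_1], [v_0,v_2], [v_1,v_2]

giving chain groups C_0 ≅ Z^3, C_1 ≅ Z^3.

∂_1: C_1 → C_0 maps an edge to its endpoints' difference, ∂[p,q] = q − p.
The resulting 3×3 matrix has rank 2, and its Smith normal form has invariant factors (1,1).

Reading off H_k = ker ∂_k / im ∂_{k+1}:

  H_0: rank C_0 − rank ∂_1 = 3 − 2 = 1, and the invariant factors of ∂_1 are all 1, so H_0 = Z.
  H_1: rank ker ∂_1 − rank ∂_2 = (3 − 2) − 0 = 1, and there is no ∂_2, so H_1 = Z.

(K is a triangulation of the circle S^1.)

H_0 = Z,  H_1 = Z.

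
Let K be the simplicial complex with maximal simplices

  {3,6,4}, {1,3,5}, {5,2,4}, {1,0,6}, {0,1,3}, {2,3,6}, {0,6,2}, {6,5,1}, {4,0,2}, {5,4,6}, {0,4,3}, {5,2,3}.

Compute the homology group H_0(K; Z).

Order the vertices as 0 < 1 < 2 < 3 < 4 < 5 < 6. Listing each simplex with vertices in this order, K has dimension 2 with simplices:

  0-simplices (7): [0], [1], [2], [3], [4], [5], [6]
  1-simplices (18): [0,1], [0,2], [0,3], [0,4], [0,6], [1,3], [1,5], [1,6], [2,3], [2,4], [2,5], [2,6], [3,4], [3,5], [3,6], [4,5], [4,6], [5,6]
  2-simplices (12): [0,1,3], [0,1,6], [0,2,4], [0,2,6], [0,3,4], [1,3,5], [1,5,6], [2,3,5], [2,3,6], [2,4,5], [3,4,6], [4,5,6]

so the chain groups are C_0 ≅ Z^7, C_1 ≅ Z^18, C_2 ≅ Z^12.

The boundary map ∂_1: C_1 → C_0 sends each edge [p,q] (with p < q) to q − p.
The resulting 7×18 matrix has rank 6, and its Smith normal form has invariant factors (1,1,1,1,1,1).

∂_2: C_2 → C_1 sends each 2-simplex [p,q,r] to [q,r] − [p,r] + [p,q]. For instance
  ∂[1,3,5] = [3,5] − [1,5] + [1,3],
  ∂[0,3,4] = [3,4] − [0,4] + [0,3].
The 18×12 boundary matrix has rank 12 and Smith normal form diag(1,1,1,1,1,1,1,1,1,1,1,2).

Now H_k = ker ∂_k / im ∂_{k+1}, so:

  H_0: rank C_0 − rank ∂_1 = 7 − 6 = 1, and the invariant factors of ∂_1 are all 1, so H_0 = Z.

H_0 = Z.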